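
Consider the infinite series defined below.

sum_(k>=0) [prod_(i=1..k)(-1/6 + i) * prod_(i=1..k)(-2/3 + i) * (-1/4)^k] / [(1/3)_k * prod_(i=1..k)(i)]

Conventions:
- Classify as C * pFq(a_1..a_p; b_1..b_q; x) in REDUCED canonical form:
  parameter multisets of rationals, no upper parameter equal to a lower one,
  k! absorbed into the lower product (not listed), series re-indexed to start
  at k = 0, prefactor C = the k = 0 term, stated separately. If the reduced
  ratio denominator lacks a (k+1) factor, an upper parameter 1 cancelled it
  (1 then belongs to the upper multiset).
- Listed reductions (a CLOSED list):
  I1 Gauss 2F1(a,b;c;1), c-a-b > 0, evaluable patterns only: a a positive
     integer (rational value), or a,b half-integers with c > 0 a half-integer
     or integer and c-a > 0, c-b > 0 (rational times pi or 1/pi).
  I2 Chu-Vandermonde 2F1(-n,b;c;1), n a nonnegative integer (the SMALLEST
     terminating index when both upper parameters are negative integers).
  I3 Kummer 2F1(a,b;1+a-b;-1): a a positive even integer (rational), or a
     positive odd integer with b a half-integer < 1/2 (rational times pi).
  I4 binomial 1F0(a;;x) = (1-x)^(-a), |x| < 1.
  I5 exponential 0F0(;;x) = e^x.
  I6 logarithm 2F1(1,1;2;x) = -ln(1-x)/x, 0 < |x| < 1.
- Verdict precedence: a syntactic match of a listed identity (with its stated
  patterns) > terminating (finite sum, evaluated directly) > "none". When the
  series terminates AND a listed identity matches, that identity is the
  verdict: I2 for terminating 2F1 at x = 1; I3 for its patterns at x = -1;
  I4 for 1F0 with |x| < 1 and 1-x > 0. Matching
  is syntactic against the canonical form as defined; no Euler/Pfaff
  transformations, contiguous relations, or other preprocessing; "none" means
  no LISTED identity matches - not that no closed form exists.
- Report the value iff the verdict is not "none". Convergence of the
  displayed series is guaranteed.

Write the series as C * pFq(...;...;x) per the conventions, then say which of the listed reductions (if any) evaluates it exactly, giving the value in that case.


x = -1/4 here; the reduced form reads 1F0, upper {5/6}, lower {-}, C = 1. Verdict: this is the I4 binomial reduction (the 1F0 binomial series: exponent -5/6, x = -1/4). Exact value: (5/4)^(-5/6).

The tell: t_0 being 1, the parameter 1/3 appears in both the upper and lower lists and cancels.
Step ratio: r(k) = (-1/4) * (k+5/6) / [(k+1)] - poly over poly, x = (-1/4) from leading terms; C = 1 at k = 0.


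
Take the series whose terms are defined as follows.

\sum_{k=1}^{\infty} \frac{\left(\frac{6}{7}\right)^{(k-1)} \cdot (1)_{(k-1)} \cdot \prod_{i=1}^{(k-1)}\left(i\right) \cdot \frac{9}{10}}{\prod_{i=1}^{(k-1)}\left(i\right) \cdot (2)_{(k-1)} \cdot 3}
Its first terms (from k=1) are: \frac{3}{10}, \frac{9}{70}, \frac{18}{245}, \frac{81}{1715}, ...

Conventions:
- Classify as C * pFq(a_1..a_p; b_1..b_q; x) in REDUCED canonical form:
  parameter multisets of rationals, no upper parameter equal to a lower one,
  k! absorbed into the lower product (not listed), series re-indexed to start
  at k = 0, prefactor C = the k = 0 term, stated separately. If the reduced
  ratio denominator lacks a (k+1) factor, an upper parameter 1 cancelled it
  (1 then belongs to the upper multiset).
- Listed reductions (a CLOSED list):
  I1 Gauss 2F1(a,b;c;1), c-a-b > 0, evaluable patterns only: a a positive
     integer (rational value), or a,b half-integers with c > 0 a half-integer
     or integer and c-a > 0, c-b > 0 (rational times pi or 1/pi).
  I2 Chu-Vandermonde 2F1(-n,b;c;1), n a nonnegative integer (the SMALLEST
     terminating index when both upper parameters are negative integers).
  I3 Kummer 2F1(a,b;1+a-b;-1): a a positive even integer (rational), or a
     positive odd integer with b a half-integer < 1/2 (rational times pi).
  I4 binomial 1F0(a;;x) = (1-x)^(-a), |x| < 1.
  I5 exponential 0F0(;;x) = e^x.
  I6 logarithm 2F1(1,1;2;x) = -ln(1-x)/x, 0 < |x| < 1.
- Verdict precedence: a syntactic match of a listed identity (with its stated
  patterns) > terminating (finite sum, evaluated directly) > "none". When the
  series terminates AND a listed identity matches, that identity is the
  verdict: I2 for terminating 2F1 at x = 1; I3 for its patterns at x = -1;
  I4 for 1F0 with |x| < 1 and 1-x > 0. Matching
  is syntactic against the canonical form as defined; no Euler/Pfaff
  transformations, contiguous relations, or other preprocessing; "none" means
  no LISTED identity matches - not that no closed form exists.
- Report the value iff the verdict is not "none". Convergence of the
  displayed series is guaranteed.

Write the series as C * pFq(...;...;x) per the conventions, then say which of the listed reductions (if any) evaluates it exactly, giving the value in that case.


Classification (C = \frac{3}{10}): 2F1 with upper {1, 1}, lower {2}, argument x = \frac{6}{7}. Verdict: the logarithmic series (I6) matches (the logarithm: parameters (1,1;2), x = \frac{6}{7}). Value: \left(-\frac{7}{20}\right) \cdot \ln\left(\frac{1}{7}\right).

The tell: x = \frac{6}{7} and the running product (C = 3/10, x = 6/7) telescopes to a rising factorial.
Term ratio: r(k) = \frac{6}{7} * (k+1) (k+1) / [(k+2) (k+1)] - rational in k, leading ratio \frac{6}{7}; with t_0 = \frac{3}{10}, classification follows.


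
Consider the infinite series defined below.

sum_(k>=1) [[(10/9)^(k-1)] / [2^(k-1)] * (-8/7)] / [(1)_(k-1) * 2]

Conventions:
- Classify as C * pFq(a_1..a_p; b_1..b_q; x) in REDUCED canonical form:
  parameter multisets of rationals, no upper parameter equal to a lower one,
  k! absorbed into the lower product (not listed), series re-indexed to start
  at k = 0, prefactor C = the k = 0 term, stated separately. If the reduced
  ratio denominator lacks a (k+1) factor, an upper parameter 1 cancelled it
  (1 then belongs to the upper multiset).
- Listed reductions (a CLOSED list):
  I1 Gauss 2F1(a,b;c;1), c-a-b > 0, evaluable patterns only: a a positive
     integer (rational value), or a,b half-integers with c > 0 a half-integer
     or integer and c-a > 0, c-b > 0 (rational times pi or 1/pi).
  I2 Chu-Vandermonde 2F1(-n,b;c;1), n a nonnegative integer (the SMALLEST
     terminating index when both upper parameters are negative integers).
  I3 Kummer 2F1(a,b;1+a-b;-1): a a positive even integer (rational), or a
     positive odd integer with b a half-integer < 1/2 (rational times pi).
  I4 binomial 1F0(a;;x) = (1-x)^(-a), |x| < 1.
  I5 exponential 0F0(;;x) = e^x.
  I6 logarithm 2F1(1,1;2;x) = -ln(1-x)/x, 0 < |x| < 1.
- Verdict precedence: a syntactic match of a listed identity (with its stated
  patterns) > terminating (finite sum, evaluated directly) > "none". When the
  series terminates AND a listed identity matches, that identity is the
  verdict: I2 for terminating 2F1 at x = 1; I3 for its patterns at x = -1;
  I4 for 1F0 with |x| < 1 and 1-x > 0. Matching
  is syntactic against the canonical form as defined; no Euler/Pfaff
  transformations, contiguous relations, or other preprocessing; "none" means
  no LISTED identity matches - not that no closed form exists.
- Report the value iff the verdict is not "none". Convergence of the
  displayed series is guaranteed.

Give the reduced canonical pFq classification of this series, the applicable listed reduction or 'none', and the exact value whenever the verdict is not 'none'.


x = 5/9 here; the reduced form reads 0F0, upper {-}, lower {-}, C = -4/7. Verdict: exponential (I5) matches (the 0F0 exponential series at x = 5/9). Value: (-4/7) * e^(5/9).

The tell: t_0 = -4/7 here, and the constant factors (C = -4/7, x = 5/9) combine into one prefactor.
Term ratio: r(k) = (5/9) * 1 / [(k+1)] - rational; roots negated = parameters, x = (5/9), C = -4/7.


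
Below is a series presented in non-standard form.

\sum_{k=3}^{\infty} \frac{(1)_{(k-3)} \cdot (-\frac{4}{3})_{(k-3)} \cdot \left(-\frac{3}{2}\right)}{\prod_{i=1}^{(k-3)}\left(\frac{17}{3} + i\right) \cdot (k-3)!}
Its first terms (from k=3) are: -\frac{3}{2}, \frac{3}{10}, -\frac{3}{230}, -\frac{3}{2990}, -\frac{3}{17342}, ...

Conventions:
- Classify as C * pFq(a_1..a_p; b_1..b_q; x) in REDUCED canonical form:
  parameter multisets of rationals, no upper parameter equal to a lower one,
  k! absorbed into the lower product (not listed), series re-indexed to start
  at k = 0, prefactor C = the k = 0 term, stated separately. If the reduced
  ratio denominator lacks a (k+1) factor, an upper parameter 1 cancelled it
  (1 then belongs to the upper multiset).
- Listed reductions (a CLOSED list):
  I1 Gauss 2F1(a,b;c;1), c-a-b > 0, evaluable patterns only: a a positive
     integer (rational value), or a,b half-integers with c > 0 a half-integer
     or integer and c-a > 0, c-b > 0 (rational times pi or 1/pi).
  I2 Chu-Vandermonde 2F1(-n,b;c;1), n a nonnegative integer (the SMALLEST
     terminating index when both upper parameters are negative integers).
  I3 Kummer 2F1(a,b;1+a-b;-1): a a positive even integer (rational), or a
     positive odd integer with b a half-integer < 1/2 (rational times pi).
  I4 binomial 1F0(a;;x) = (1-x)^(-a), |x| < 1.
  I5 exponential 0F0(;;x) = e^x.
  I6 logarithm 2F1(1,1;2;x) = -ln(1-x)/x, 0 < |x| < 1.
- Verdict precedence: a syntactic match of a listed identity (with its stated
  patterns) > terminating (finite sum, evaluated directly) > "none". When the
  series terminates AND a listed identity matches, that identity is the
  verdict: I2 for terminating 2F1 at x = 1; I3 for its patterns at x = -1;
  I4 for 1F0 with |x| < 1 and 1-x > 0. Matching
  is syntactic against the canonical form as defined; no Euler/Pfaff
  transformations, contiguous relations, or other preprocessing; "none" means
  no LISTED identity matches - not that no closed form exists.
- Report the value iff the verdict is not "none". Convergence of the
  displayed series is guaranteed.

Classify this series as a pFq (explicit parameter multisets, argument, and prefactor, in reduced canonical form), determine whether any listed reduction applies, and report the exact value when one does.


The series (x = 1) is 2F1: upper {-\frac{4}{3}, 1}, lower {\frac{20}{3}}, prefactor -\frac{3}{2}. Verdict at x = 1: Gauss (I1, integer-parameter pattern) matches (x = 1: the Gamma ratio telescopes since c-a-b = 7 > 0 and a = 1 in Z>0). Its exact value is -\frac{17}{14}.

Key step: x = 1 and the lower running product (prefactor -3/2) is a rising factorial.
Ratio: r(k) = 1 * (k-\frac{4}{3}) (k+1) / [(k+\frac{20}{3}) (k+1)] - rational in k. x = 1; t_0 = -\frac{3}{2}; negate the roots.


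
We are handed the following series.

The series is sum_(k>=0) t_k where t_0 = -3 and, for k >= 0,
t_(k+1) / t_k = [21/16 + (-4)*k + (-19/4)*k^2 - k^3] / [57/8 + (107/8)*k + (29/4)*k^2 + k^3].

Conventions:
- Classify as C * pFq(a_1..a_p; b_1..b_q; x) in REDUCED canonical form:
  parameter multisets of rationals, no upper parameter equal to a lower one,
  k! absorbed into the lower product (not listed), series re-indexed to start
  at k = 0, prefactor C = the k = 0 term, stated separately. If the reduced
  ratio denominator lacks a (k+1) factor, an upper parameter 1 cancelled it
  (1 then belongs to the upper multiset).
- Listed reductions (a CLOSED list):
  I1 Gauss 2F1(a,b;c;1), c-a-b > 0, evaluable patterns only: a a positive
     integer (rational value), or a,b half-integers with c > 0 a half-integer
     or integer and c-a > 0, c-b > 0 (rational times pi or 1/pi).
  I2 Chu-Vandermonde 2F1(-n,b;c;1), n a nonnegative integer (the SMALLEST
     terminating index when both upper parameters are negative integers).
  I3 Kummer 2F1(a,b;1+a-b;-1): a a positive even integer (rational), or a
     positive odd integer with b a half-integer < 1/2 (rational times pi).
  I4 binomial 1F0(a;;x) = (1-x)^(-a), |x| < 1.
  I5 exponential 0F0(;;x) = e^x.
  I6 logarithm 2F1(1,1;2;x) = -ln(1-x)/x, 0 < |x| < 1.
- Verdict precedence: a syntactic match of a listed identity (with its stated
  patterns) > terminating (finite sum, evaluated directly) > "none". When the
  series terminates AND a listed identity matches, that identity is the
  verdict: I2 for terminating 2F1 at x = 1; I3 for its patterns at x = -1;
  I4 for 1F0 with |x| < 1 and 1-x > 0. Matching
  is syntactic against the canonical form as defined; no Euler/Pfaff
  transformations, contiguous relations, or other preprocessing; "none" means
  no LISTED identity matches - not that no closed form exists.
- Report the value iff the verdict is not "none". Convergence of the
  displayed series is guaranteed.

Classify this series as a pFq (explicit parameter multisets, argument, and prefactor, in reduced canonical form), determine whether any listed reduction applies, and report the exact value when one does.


With C = -3: the canonical form is 2F1(-1/4, 7/2; 19/4; -1). Verdict: none - at argument -1 the multisets {-1/4, 7/2} ; {19/4} match no listed identity.

Structural cue: x = (-1) and cancel k + 3/2 from the displayed ratio first; then C = -3, x = -1.
Step ratio: r(k) = (-1) * (k-1/4) (k+7/2) / [(k+19/4) (k+1)] - rational; roots negated = parameters, x = (-1), C = -3.


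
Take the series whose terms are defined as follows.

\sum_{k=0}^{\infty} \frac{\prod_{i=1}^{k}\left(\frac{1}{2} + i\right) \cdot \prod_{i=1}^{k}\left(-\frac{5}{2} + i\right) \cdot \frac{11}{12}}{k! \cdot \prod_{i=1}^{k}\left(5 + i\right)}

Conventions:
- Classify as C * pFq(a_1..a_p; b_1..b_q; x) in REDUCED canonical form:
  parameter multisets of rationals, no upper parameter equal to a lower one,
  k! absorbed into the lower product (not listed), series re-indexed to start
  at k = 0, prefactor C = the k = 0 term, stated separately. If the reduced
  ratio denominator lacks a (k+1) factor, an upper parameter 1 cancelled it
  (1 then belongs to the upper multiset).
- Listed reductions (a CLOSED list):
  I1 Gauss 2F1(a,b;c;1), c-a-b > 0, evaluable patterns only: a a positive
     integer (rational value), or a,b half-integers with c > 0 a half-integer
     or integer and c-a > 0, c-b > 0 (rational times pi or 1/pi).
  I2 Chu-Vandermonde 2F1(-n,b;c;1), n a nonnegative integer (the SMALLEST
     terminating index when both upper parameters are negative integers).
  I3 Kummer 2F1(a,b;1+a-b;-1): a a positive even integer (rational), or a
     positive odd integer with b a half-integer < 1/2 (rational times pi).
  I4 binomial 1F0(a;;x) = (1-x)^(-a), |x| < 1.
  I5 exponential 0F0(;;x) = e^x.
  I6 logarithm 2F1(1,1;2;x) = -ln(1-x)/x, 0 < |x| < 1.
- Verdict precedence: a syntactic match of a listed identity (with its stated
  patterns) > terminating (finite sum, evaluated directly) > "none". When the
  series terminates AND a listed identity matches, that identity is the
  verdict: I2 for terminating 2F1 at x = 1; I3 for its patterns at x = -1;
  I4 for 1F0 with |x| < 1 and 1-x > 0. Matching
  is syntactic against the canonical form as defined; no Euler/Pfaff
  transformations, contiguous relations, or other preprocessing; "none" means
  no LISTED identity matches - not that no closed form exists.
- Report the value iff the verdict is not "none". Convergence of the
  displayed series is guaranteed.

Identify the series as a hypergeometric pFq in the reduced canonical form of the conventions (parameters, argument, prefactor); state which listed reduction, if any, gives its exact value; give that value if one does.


Key step: with t_0 = \frac{11}{12}, the lower running product (prefactor 11/12) is a rising factorial.
Adjacent-term ratio: r(k) = 1 * (k-\frac{3}{2}) (k+\frac{3}{2}) / [(k+6) (k+1)] ; factor over Q: parameters, x = 1, and C = \frac{11}{12}.

Reduced: x = 1, 2F1, upper = {-\frac{3}{2}, \frac{3}{2}}, lower = {6}, C = \frac{11}{12}. Verdict (x = 1): the half-integer Gauss pattern (I1) applies (x = 1; upper {-\frac{3}{2}, \frac{3}{2}} half-integers, c = 6 in the evaluable pattern). Its exact value is \frac{32768}{17199} / \pi.


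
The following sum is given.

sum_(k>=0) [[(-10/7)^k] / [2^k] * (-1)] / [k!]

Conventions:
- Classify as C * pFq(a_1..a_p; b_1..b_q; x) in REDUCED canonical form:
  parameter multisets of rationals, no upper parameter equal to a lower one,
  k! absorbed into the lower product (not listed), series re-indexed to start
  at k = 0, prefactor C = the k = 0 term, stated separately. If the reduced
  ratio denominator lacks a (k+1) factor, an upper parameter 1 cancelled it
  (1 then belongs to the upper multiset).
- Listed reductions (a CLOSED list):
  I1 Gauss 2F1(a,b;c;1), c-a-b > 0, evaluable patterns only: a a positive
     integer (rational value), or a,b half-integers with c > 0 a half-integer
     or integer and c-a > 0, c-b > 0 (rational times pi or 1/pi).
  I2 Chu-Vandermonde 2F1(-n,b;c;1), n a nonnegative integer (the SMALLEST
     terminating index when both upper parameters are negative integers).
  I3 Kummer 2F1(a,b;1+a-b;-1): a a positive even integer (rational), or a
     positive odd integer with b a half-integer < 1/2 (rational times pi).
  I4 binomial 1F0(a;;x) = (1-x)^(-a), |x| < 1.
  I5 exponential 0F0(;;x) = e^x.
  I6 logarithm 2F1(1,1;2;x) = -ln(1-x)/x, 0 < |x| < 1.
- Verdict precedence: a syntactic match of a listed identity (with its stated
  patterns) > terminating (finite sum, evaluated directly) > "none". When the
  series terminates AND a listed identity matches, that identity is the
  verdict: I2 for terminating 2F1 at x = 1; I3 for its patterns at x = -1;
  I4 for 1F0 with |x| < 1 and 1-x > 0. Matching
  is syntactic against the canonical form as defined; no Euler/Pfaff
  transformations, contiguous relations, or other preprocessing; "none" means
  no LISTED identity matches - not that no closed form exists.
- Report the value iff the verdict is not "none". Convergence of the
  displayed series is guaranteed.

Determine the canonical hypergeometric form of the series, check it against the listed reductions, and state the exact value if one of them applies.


At argument -5/7: a 0F0 with upper {-}, lower {-}, scaled by C = -1. Verdict: exponential (I5) matches (the 0F0 exponential series at x = -5/7). Its exact value is (-1) * e^(-5/7).

Key step: with t_0 = -1, the two k-th powers (C = -1) combine into one argument.
Term ratio: r(k) = (-5/7) * 1 / [(k+1)] ; factor over Q: parameters, x = (-5/7), and C = -1.


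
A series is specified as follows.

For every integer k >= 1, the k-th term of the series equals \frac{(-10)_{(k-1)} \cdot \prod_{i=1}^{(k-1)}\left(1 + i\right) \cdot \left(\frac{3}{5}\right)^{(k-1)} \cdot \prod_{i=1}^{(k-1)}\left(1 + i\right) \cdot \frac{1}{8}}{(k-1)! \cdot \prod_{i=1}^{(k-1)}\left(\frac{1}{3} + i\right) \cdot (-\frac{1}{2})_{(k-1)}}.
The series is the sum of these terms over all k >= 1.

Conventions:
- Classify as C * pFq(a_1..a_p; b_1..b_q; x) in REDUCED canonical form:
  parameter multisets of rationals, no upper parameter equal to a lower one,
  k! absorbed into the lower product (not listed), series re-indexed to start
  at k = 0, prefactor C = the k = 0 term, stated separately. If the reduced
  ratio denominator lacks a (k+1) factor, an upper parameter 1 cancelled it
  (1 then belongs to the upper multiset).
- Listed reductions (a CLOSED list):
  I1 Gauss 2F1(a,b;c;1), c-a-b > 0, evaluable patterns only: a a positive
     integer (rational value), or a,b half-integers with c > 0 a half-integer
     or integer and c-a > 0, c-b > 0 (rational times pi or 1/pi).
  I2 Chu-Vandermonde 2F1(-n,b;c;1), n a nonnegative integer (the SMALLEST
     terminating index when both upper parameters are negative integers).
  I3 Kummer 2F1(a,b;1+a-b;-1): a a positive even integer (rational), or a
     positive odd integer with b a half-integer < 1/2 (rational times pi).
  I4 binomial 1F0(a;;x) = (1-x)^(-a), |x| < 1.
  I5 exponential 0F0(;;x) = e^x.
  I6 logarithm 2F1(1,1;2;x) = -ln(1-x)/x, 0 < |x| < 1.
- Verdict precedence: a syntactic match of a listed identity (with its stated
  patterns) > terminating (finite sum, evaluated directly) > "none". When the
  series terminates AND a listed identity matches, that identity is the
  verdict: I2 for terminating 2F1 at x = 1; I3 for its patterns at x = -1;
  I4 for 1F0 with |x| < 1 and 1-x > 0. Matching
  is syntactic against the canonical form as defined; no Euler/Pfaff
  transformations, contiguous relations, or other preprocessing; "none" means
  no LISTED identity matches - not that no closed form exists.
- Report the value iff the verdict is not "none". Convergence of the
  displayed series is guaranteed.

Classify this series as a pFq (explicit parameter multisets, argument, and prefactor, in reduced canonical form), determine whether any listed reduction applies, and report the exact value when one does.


Reduced: x = \frac{3}{5}, 3F2, upper = {-10, 2, 2}, lower = {-\frac{1}{2}, \frac{4}{3}}, C = \frac{1}{8}. Verdict: terminating - no listed pattern fits, but -10 in the upper list cuts the series at k = 10; direct evaluation. Hence: \frac{29384974822360039}{559879241796875000}.

First insight: from the first term \frac{1}{8}: the running product (prefactor 1/8) telescopes to a rising factorial.
Term ratio: r(k) = \frac{3}{5} * (k-10) (k+2) (k+2) / [(k-\frac{1}{2}) (k+\frac{4}{3}) (k+1)] ; factor over Q: parameters, x = \frac{3}{5}, and C = \frac{1}{8}.


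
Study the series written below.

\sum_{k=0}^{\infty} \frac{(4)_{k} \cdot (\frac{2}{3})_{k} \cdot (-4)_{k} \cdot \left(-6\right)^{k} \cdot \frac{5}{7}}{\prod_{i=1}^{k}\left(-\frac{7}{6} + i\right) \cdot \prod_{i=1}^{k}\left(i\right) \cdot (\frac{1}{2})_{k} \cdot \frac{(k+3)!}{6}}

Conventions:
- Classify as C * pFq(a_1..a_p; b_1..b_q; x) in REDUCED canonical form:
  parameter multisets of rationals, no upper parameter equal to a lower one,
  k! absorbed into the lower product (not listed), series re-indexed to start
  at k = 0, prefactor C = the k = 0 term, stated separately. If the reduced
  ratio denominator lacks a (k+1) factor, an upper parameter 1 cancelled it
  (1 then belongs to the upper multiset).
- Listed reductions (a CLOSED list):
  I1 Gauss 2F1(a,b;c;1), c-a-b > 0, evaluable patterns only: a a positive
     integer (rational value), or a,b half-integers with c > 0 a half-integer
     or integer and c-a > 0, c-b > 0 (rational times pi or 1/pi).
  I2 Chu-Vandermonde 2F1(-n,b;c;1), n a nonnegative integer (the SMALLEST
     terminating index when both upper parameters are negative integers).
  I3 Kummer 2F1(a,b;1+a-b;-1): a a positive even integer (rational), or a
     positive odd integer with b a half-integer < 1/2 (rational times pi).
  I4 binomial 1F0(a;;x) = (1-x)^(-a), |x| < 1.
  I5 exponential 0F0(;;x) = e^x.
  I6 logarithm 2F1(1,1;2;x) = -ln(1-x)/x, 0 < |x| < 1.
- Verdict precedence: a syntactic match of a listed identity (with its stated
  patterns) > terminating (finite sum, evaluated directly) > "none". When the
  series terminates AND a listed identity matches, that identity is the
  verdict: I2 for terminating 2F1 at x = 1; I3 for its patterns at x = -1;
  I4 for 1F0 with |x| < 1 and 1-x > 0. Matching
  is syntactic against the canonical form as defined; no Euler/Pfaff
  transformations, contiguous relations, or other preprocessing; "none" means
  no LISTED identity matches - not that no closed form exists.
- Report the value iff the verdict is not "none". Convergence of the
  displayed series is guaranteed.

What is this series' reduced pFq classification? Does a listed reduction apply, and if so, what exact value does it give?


First insight: t_0 being \frac{5}{7}, the product of the first k integers (prefactor 5/7) is k!.
Step ratio: r(k) = -6 * (k-4) (k+\frac{2}{3}) / [(k-\frac{1}{6}) (k+\frac{1}{2}) (k+1)] - rational in k, leading ratio -6; with t_0 = \frac{5}{7}, classification follows.

Prefactor \frac{5}{7}, argument -6: 2F2 with upper {-4, \frac{2}{3}} over lower {-\frac{1}{6}, \frac{1}{2}}. Verdict: terminating - upper parameter -4 makes this a finite sum (last index 4), evaluated exactly. Exact value: -\frac{70888495}{9163}.


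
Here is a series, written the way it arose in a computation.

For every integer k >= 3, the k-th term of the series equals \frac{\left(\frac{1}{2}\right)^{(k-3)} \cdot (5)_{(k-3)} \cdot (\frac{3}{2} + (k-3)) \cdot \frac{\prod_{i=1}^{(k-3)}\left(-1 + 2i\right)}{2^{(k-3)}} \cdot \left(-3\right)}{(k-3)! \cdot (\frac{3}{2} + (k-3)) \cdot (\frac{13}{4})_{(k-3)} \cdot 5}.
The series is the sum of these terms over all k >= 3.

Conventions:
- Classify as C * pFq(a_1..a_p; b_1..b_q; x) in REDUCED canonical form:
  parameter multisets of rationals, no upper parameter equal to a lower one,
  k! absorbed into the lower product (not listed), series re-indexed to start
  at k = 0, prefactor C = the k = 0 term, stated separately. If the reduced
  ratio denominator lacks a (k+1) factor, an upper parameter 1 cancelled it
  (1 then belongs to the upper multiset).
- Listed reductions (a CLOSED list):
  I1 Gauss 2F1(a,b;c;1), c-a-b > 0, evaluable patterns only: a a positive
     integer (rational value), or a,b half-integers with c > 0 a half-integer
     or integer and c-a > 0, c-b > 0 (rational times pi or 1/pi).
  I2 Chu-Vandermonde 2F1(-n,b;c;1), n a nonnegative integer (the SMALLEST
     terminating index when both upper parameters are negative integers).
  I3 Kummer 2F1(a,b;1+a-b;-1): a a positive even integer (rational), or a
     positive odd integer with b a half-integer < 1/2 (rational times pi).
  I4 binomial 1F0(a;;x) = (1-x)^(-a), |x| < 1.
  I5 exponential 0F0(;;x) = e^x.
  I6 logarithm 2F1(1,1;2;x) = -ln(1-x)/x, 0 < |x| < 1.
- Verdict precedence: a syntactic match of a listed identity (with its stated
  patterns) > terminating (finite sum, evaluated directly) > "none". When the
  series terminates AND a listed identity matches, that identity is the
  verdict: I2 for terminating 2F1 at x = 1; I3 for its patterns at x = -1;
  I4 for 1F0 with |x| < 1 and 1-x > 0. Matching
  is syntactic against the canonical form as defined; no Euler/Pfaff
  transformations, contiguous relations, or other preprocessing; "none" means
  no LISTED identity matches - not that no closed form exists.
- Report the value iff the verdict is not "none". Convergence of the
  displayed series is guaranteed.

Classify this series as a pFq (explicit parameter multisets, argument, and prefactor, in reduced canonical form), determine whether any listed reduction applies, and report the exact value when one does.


The tell: with t_0 = -\frac{3}{5}, striking the common factor k + 3/2 reduces the term (C = -3/5, x = 1/2).
Ratio: r(k) = \frac{1}{2} * (k+\frac{1}{2}) (k+5) / [(k+\frac{13}{4}) (k+1)] ; factor over Q: parameters, x = \frac{1}{2}, and C = -\frac{3}{5}.

At argument \frac{1}{2}: a 2F1 with upper {\frac{1}{2}, 5}, lower {\frac{13}{4}}, scaled by C = -\frac{3}{5}. Verdict: no listed reduction: x = \frac{1}{2} and upper {\frac{1}{2}, 5} fail every I1-I6 pattern.


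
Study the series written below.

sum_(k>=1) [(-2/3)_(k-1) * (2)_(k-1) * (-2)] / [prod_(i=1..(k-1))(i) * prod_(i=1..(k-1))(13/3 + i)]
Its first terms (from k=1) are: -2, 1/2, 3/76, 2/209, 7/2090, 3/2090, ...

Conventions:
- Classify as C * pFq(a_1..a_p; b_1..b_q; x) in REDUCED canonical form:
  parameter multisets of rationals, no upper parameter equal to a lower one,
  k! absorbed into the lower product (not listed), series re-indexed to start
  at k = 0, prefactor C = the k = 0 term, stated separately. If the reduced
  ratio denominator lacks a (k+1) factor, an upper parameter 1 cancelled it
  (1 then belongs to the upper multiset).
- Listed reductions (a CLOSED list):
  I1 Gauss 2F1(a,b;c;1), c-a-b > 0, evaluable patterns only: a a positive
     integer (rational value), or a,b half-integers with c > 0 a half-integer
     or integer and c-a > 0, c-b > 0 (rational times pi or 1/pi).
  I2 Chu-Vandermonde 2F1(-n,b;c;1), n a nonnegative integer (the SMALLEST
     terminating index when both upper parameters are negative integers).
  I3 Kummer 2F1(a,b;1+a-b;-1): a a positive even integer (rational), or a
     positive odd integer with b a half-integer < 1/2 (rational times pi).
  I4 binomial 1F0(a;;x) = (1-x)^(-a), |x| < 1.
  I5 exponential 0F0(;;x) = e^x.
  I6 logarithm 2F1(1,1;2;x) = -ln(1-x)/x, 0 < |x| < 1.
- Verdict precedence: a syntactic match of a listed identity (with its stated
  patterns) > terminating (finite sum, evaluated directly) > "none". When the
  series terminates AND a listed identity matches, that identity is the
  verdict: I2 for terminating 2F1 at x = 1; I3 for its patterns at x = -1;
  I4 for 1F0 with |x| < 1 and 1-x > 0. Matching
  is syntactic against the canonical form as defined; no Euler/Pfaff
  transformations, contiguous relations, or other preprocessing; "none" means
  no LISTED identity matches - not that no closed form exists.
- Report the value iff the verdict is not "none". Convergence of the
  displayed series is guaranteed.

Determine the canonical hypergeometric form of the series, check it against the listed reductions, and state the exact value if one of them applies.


The tell: t_0 = -2 here, and the lower running product (prefactor -2) is a rising factorial.
Adjacent-term ratio: r(k) = 1 * (k-2/3) (k+2) / [(k+16/3) (k+1)] - rational in k. x = 1; t_0 = -2; negate the roots.

This is -2 * 2F1(-2/3, 2; 16/3; 1) in reduced canonical form. Verdict: Gauss (I1, integer-parameter pattern) fires (x = 1: the Gamma ratio telescopes since c-a-b = 4 > 0 and a = 2 in Z>0). Its exact value is -13/9.


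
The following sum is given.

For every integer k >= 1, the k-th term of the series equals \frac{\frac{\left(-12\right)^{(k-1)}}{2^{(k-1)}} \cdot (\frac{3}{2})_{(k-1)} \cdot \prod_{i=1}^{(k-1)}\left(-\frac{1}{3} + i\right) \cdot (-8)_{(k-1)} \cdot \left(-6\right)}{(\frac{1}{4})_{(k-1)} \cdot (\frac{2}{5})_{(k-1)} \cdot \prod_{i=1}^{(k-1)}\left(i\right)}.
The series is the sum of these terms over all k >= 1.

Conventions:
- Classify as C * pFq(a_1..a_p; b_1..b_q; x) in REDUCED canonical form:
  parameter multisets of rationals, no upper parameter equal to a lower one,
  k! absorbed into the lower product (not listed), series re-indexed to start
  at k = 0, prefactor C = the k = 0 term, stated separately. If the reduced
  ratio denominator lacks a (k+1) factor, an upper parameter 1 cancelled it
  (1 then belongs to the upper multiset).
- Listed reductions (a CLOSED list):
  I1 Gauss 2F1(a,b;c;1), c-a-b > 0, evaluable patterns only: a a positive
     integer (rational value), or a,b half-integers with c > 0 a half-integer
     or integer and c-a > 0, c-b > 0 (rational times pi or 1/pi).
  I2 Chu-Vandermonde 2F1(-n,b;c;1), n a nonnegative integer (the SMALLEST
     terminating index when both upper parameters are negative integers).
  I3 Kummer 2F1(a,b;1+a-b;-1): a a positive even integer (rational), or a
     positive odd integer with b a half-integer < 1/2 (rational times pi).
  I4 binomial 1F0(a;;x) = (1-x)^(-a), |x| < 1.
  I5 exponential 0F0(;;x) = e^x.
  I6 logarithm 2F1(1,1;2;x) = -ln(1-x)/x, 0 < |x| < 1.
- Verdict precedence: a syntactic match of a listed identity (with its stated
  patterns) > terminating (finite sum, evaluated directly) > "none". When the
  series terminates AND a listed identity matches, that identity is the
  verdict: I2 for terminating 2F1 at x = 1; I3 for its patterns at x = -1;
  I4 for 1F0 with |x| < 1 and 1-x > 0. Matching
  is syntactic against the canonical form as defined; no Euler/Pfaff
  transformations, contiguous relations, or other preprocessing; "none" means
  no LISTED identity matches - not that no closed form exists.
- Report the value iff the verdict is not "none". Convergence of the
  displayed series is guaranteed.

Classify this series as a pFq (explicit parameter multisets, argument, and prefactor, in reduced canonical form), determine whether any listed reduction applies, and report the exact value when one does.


With C = -6: the canonical form is 3F2(-8, \frac{2}{3}, \frac{3}{2}; \frac{1}{4}, \frac{2}{5}; -6). Verdict: terminating. (-8)_k vanishes past k = 8, leaving a 9-term sum, computed directly. Exact value: -\frac{504284191401727642}{108844047}.

Structural cue: from the first term -6: the product of the first k integers (C = -6, x = -6) is k!.
Consecutive-term ratio: r(k) = -6 * (k-8) (k+\frac{2}{3}) (k+\frac{3}{2}) / [(k+\frac{1}{4}) (k+\frac{2}{5}) (k+1)] - rational in k. x = -6; t_0 = -6; negate the roots.


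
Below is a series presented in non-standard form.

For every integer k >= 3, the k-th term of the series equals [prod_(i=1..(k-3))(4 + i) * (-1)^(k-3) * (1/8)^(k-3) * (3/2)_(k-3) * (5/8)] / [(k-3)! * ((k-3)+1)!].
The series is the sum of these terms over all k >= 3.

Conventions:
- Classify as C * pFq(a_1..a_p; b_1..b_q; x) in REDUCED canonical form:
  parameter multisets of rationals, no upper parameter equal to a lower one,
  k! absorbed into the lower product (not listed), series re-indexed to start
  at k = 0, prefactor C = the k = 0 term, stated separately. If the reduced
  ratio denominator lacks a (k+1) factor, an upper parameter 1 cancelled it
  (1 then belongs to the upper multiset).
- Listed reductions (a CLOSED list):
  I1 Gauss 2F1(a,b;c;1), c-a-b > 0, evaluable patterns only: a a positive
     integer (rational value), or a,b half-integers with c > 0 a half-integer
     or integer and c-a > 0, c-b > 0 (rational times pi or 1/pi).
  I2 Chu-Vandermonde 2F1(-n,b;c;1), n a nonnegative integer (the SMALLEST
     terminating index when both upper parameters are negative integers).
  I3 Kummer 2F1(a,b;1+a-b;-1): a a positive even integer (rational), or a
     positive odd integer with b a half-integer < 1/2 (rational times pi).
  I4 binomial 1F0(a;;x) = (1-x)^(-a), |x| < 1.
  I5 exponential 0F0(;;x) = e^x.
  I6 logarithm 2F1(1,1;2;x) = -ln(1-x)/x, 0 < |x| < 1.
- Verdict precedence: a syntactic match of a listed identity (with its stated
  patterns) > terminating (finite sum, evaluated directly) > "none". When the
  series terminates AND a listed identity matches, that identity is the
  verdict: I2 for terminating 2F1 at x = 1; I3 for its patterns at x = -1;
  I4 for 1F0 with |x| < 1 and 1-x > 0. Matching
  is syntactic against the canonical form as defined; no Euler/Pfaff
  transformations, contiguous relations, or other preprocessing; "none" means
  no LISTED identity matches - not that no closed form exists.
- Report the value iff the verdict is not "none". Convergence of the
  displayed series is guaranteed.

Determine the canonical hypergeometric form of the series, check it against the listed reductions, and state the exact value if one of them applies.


The tell: t_0 = 5/8 here, and the running product (C = 5/8, x = -1/8) telescopes to a rising factorial.
Step ratio: r(k) = (-1/8) * (k+3/2) (k+5) / [(k+2) (k+1)] - rational in k, leading ratio (-1/8); with t_0 = 5/8, classification follows.

Prefactor 5/8, argument -1/8: 2F1 with upper {3/2, 5} over lower {2}. Verdict: none. No listed pattern accepts 2F1(3/2, 5; 2; -1/8).


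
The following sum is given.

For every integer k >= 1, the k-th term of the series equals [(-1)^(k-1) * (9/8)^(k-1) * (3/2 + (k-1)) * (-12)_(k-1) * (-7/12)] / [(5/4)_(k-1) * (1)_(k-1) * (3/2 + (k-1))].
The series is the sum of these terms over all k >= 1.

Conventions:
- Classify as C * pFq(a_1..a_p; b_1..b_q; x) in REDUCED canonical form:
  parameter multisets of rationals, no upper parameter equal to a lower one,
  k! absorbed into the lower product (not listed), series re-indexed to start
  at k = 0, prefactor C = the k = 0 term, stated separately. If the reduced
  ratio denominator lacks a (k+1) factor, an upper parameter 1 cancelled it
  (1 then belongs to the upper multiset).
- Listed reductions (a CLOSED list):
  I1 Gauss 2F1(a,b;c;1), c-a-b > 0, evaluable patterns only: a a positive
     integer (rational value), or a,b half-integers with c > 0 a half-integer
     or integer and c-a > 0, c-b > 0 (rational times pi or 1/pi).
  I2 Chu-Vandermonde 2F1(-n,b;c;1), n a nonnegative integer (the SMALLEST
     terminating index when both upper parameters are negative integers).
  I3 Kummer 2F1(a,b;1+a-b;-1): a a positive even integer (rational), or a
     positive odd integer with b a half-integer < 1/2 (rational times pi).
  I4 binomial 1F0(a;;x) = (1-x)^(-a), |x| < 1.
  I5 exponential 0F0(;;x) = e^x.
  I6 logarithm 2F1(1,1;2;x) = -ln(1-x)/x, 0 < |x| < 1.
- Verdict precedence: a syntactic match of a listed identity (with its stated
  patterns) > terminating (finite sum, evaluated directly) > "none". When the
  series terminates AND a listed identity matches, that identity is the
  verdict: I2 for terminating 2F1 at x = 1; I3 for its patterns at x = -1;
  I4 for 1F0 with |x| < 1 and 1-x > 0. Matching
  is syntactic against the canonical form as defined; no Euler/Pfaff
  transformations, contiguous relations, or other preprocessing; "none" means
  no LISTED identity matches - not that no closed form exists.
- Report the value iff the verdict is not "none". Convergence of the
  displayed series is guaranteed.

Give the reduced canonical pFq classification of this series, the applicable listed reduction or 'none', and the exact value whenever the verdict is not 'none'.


The series (x = -9/8) is 1F1: upper {-12}, lower {5/4}, prefactor -7/12. Verdict: terminating at k = 12: the factor (-12)_k kills every later term; summing the 13 survivors is exact. Exact value: -1969438848072374213/32197030914048000.

The tell: t_0 being -7/12, (1)_k (C = -7/12) is k! itself.
Consecutive-term ratio: r(k) = (-9/8) * (k-12) / [(k+5/4) (k+1)] - rational in k, leading ratio (-9/8); with t_0 = -7/12, classification follows.


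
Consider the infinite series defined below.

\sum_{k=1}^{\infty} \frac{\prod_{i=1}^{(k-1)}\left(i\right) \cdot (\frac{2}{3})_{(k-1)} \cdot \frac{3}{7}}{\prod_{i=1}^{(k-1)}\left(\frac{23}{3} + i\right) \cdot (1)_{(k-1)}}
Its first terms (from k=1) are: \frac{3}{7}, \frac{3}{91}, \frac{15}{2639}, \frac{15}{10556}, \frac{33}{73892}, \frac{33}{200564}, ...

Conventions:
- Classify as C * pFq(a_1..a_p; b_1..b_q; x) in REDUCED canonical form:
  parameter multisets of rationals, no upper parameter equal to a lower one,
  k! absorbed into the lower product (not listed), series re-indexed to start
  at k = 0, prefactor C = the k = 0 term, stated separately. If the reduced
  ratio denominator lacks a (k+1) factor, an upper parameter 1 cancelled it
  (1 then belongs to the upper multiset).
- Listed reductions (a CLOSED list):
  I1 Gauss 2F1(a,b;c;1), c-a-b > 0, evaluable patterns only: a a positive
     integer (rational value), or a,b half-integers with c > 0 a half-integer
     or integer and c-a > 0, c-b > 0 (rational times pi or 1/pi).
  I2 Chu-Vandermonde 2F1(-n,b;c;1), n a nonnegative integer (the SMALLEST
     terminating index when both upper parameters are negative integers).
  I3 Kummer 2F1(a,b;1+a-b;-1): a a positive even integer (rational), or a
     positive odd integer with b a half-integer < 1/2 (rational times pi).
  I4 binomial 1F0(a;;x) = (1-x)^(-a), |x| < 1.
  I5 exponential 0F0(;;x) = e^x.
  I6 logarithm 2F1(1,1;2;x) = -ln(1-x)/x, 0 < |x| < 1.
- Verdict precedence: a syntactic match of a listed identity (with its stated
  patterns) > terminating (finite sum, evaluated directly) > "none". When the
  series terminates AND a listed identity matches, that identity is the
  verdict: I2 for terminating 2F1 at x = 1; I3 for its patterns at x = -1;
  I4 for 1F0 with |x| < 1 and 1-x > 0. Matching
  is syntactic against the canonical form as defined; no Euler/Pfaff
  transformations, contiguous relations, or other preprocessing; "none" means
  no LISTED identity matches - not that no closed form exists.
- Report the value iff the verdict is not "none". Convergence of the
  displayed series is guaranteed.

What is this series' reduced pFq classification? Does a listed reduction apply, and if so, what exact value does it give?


The tell: from the first term \frac{3}{7}: the lower running product (C = 3/7) is a rising factorial.
Step ratio: r(k) = 1 * (k+\frac{2}{3}) (k+1) / [(k+\frac{26}{3}) (k+1)] - poly over poly, x = 1 from leading terms; C = \frac{3}{7} at k = 0.

Reduced: x = 1, 2F1, upper = {\frac{2}{3}, 1}, lower = {\frac{26}{3}}, C = \frac{3}{7}. Verdict at x = 1: Gauss (I1, integer-parameter pattern) matches (x = 1: the Gamma ratio telescopes since c-a-b = 7 > 0 and a = 1 in Z>0). Sum: \frac{23}{49}.


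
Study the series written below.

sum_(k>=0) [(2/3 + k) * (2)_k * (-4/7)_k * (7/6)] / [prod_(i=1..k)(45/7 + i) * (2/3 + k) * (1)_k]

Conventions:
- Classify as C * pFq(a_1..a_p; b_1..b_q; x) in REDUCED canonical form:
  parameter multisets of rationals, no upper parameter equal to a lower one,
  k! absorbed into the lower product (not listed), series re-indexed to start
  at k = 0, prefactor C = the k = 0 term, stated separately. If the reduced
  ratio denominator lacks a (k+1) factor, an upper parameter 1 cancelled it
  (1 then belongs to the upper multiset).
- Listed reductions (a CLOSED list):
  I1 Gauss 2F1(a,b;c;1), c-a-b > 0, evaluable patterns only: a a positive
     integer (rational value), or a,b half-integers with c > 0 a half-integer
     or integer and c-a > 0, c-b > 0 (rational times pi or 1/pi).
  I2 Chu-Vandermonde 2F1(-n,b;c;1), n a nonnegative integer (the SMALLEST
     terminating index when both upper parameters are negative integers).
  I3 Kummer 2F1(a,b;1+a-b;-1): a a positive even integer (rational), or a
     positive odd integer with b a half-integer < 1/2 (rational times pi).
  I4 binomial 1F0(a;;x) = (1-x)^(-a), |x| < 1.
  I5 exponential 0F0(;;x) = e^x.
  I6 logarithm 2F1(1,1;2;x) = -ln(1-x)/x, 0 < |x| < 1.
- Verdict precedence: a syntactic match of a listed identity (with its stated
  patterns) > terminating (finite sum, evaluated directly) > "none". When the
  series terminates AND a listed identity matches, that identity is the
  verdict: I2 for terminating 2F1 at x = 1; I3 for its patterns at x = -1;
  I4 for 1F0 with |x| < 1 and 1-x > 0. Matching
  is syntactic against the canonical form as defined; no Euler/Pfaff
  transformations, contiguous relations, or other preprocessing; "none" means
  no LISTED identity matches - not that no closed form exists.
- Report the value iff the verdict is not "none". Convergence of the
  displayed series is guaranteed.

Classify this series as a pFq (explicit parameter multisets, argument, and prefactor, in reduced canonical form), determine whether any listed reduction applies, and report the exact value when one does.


At argument 1: a 2F1 with upper {-4/7, 2}, lower {52/7}, scaled by C = 7/6. Verdict: Gauss (I1, integer-parameter pattern) applies (x = 1: the Gamma ratio telescopes since c-a-b = 6 > 0 and a = 2 in Z>0). Value: 95/98.

Key step: from the first term 7/6: k + 2/3 divides numerator and denominator alike; C = 7/6, x = 1 after cancelling.
Term ratio: r(k) = 1 * (k-4/7) (k+2) / [(k+52/7) (k+1)] - rational; roots negated = parameters, x = 1, C = 7/6.
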